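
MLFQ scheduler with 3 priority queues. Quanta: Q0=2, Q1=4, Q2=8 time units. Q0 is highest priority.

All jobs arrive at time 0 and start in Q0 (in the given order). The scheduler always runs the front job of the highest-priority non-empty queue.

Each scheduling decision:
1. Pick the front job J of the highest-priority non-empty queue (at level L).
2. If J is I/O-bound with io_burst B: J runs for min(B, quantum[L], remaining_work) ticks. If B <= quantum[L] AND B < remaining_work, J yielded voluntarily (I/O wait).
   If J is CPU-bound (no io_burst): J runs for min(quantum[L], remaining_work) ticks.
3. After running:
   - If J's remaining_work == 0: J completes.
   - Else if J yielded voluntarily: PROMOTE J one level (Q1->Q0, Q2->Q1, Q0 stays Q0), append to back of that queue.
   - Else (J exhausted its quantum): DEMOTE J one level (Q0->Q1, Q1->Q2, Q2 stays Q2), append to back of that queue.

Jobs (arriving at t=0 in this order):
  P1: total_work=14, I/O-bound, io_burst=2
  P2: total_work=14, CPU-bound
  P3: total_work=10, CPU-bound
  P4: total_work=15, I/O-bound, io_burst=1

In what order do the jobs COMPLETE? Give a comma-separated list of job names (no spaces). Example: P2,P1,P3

Answer: P1,P4,P2,P3

Derivation:
t=0-2: P1@Q0 runs 2, rem=12, I/O yield, promote→Q0. Q0=[P2,P3,P4,P1] Q1=[] Q2=[]
t=2-4: P2@Q0 runs 2, rem=12, quantum used, demote→Q1. Q0=[P3,P4,P1] Q1=[P2] Q2=[]
t=4-6: P3@Q0 runs 2, rem=8, quantum used, demote→Q1. Q0=[P4,P1] Q1=[P2,P3] Q2=[]
t=6-7: P4@Q0 runs 1, rem=14, I/O yield, promote→Q0. Q0=[P1,P4] Q1=[P2,P3] Q2=[]
t=7-9: P1@Q0 runs 2, rem=10, I/O yield, promote→Q0. Q0=[P4,P1] Q1=[P2,P3] Q2=[]
t=9-10: P4@Q0 runs 1, rem=13, I/O yield, promote→Q0. Q0=[P1,P4] Q1=[P2,P3] Q2=[]
t=10-12: P1@Q0 runs 2, rem=8, I/O yield, promote→Q0. Q0=[P4,P1] Q1=[P2,P3] Q2=[]
t=12-13: P4@Q0 runs 1, rem=12, I/O yield, promote→Q0. Q0=[P1,P4] Q1=[P2,P3] Q2=[]
t=13-15: P1@Q0 runs 2, rem=6, I/O yield, promote→Q0. Q0=[P4,P1] Q1=[P2,P3] Q2=[]
t=15-16: P4@Q0 runs 1, rem=11, I/O yield, promote→Q0. Q0=[P1,P4] Q1=[P2,P3] Q2=[]
t=16-18: P1@Q0 runs 2, rem=4, I/O yield, promote→Q0. Q0=[P4,P1] Q1=[P2,P3] Q2=[]
t=18-19: P4@Q0 runs 1, rem=10, I/O yield, promote→Q0. Q0=[P1,P4] Q1=[P2,P3] Q2=[]
t=19-21: P1@Q0 runs 2, rem=2, I/O yield, promote→Q0. Q0=[P4,P1] Q1=[P2,P3] Q2=[]
t=21-22: P4@Q0 runs 1, rem=9, I/O yield, promote→Q0. Q0=[P1,P4] Q1=[P2,P3] Q2=[]
t=22-24: P1@Q0 runs 2, rem=0, completes. Q0=[P4] Q1=[P2,P3] Q2=[]
t=24-25: P4@Q0 runs 1, rem=8, I/O yield, promote→Q0. Q0=[P4] Q1=[P2,P3] Q2=[]
t=25-26: P4@Q0 runs 1, rem=7, I/O yield, promote→Q0. Q0=[P4] Q1=[P2,P3] Q2=[]
t=26-27: P4@Q0 runs 1, rem=6, I/O yield, promote→Q0. Q0=[P4] Q1=[P2,P3] Q2=[]
t=27-28: P4@Q0 runs 1, rem=5, I/O yield, promote→Q0. Q0=[P4] Q1=[P2,P3] Q2=[]
t=28-29: P4@Q0 runs 1, rem=4, I/O yield, promote→Q0. Q0=[P4] Q1=[P2,P3] Q2=[]
t=29-30: P4@Q0 runs 1, rem=3, I/O yield, promote→Q0. Q0=[P4] Q1=[P2,P3] Q2=[]
t=30-31: P4@Q0 runs 1, rem=2, I/O yield, promote→Q0. Q0=[P4] Q1=[P2,P3] Q2=[]
t=31-32: P4@Q0 runs 1, rem=1, I/O yield, promote→Q0. Q0=[P4] Q1=[P2,P3] Q2=[]
t=32-33: P4@Q0 runs 1, rem=0, completes. Q0=[] Q1=[P2,P3] Q2=[]
t=33-37: P2@Q1 runs 4, rem=8, quantum used, demote→Q2. Q0=[] Q1=[P3] Q2=[P2]
t=37-41: P3@Q1 runs 4, rem=4, quantum used, demote→Q2. Q0=[] Q1=[] Q2=[P2,P3]
t=41-49: P2@Q2 runs 8, rem=0, completes. Q0=[] Q1=[] Q2=[P3]
t=49-53: P3@Q2 runs 4, rem=0, completes. Q0=[] Q1=[] Q2=[]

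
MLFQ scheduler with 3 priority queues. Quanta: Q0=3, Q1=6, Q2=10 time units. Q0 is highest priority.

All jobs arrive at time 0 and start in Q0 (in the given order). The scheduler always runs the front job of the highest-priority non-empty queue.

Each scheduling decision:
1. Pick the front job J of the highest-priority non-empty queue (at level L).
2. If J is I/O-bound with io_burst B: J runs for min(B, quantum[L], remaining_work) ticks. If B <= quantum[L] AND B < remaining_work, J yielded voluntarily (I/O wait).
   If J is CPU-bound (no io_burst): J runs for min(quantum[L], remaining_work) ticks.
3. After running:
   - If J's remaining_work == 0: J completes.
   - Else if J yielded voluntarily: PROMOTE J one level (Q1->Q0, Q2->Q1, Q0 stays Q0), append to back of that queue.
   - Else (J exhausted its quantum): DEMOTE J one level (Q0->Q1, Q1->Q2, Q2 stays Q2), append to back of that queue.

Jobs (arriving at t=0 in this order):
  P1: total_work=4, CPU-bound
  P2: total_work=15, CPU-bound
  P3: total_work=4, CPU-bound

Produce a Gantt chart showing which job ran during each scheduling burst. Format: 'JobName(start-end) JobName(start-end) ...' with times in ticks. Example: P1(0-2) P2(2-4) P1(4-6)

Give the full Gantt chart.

Answer: P1(0-3) P2(3-6) P3(6-9) P1(9-10) P2(10-16) P3(16-17) P2(17-23)

Derivation:
t=0-3: P1@Q0 runs 3, rem=1, quantum used, demote→Q1. Q0=[P2,P3] Q1=[P1] Q2=[]
t=3-6: P2@Q0 runs 3, rem=12, quantum used, demote→Q1. Q0=[P3] Q1=[P1,P2] Q2=[]
t=6-9: P3@Q0 runs 3, rem=1, quantum used, demote→Q1. Q0=[] Q1=[P1,P2,P3] Q2=[]
t=9-10: P1@Q1 runs 1, rem=0, completes. Q0=[] Q1=[P2,P3] Q2=[]
t=10-16: P2@Q1 runs 6, rem=6, quantum used, demote→Q2. Q0=[] Q1=[P3] Q2=[P2]
t=16-17: P3@Q1 runs 1, rem=0, completes. Q0=[] Q1=[] Q2=[P2]
t=17-23: P2@Q2 runs 6, rem=0, completes. Q0=[] Q1=[] Q2=[]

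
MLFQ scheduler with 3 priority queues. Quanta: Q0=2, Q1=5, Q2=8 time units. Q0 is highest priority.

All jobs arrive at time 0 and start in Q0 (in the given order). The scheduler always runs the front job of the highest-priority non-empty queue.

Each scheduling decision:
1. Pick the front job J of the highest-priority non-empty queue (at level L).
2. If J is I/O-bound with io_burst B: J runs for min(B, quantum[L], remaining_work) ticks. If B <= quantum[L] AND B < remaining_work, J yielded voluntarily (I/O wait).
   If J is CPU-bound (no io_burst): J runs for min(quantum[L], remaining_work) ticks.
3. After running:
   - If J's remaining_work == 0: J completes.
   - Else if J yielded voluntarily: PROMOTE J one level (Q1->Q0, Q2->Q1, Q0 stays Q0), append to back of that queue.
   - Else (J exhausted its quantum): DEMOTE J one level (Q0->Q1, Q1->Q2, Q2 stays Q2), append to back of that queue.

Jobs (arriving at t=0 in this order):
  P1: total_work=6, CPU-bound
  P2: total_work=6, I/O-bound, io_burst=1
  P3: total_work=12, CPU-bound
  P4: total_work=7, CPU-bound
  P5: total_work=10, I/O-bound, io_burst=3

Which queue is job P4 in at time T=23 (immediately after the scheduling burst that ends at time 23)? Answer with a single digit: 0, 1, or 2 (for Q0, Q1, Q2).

t=0-2: P1@Q0 runs 2, rem=4, quantum used, demote→Q1. Q0=[P2,P3,P4,P5] Q1=[P1] Q2=[]
t=2-3: P2@Q0 runs 1, rem=5, I/O yield, promote→Q0. Q0=[P3,P4,P5,P2] Q1=[P1] Q2=[]
t=3-5: P3@Q0 runs 2, rem=10, quantum used, demote→Q1. Q0=[P4,P5,P2] Q1=[P1,P3] Q2=[]
t=5-7: P4@Q0 runs 2, rem=5, quantum used, demote→Q1. Q0=[P5,P2] Q1=[P1,P3,P4] Q2=[]
t=7-9: P5@Q0 runs 2, rem=8, quantum used, demote→Q1. Q0=[P2] Q1=[P1,P3,P4,P5] Q2=[]
t=9-10: P2@Q0 runs 1, rem=4, I/O yield, promote→Q0. Q0=[P2] Q1=[P1,P3,P4,P5] Q2=[]
t=10-11: P2@Q0 runs 1, rem=3, I/O yield, promote→Q0. Q0=[P2] Q1=[P1,P3,P4,P5] Q2=[]
t=11-12: P2@Q0 runs 1, rem=2, I/O yield, promote→Q0. Q0=[P2] Q1=[P1,P3,P4,P5] Q2=[]
t=12-13: P2@Q0 runs 1, rem=1, I/O yield, promote→Q0. Q0=[P2] Q1=[P1,P3,P4,P5] Q2=[]
t=13-14: P2@Q0 runs 1, rem=0, completes. Q0=[] Q1=[P1,P3,P4,P5] Q2=[]
t=14-18: P1@Q1 runs 4, rem=0, completes. Q0=[] Q1=[P3,P4,P5] Q2=[]
t=18-23: P3@Q1 runs 5, rem=5, quantum used, demote→Q2. Q0=[] Q1=[P4,P5] Q2=[P3]
t=23-28: P4@Q1 runs 5, rem=0, completes. Q0=[] Q1=[P5] Q2=[P3]
t=28-31: P5@Q1 runs 3, rem=5, I/O yield, promote→Q0. Q0=[P5] Q1=[] Q2=[P3]
t=31-33: P5@Q0 runs 2, rem=3, quantum used, demote→Q1. Q0=[] Q1=[P5] Q2=[P3]
t=33-36: P5@Q1 runs 3, rem=0, completes. Q0=[] Q1=[] Q2=[P3]
t=36-41: P3@Q2 runs 5, rem=0, completes. Q0=[] Q1=[] Q2=[]

Answer: 1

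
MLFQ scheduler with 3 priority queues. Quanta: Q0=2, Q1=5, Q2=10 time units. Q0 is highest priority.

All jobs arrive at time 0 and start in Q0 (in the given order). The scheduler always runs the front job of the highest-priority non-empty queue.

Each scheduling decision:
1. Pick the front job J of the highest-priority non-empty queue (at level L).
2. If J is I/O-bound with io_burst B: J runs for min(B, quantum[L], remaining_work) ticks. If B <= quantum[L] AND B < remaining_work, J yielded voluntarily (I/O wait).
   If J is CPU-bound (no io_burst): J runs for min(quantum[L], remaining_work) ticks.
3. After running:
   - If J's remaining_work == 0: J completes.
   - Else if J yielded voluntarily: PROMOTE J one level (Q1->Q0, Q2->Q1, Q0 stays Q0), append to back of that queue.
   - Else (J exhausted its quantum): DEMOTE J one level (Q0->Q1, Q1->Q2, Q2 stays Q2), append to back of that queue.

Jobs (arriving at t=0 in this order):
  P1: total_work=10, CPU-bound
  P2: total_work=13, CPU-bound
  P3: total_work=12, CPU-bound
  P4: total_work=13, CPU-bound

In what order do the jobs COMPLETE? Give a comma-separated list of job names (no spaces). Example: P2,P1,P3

Answer: P1,P2,P3,P4

Derivation:
t=0-2: P1@Q0 runs 2, rem=8, quantum used, demote→Q1. Q0=[P2,P3,P4] Q1=[P1] Q2=[]
t=2-4: P2@Q0 runs 2, rem=11, quantum used, demote→Q1. Q0=[P3,P4] Q1=[P1,P2] Q2=[]
t=4-6: P3@Q0 runs 2, rem=10, quantum used, demote→Q1. Q0=[P4] Q1=[P1,P2,P3] Q2=[]
t=6-8: P4@Q0 runs 2, rem=11, quantum used, demote→Q1. Q0=[] Q1=[P1,P2,P3,P4] Q2=[]
t=8-13: P1@Q1 runs 5, rem=3, quantum used, demote→Q2. Q0=[] Q1=[P2,P3,P4] Q2=[P1]
t=13-18: P2@Q1 runs 5, rem=6, quantum used, demote→Q2. Q0=[] Q1=[P3,P4] Q2=[P1,P2]
t=18-23: P3@Q1 runs 5, rem=5, quantum used, demote→Q2. Q0=[] Q1=[P4] Q2=[P1,P2,P3]
t=23-28: P4@Q1 runs 5, rem=6, quantum used, demote→Q2. Q0=[] Q1=[] Q2=[P1,P2,P3,P4]
t=28-31: P1@Q2 runs 3, rem=0, completes. Q0=[] Q1=[] Q2=[P2,P3,P4]
t=31-37: P2@Q2 runs 6, rem=0, completes. Q0=[] Q1=[] Q2=[P3,P4]
t=37-42: P3@Q2 runs 5, rem=0, completes. Q0=[] Q1=[] Q2=[P4]
t=42-48: P4@Q2 runs 6, rem=0, completes. Q0=[] Q1=[] Q2=[]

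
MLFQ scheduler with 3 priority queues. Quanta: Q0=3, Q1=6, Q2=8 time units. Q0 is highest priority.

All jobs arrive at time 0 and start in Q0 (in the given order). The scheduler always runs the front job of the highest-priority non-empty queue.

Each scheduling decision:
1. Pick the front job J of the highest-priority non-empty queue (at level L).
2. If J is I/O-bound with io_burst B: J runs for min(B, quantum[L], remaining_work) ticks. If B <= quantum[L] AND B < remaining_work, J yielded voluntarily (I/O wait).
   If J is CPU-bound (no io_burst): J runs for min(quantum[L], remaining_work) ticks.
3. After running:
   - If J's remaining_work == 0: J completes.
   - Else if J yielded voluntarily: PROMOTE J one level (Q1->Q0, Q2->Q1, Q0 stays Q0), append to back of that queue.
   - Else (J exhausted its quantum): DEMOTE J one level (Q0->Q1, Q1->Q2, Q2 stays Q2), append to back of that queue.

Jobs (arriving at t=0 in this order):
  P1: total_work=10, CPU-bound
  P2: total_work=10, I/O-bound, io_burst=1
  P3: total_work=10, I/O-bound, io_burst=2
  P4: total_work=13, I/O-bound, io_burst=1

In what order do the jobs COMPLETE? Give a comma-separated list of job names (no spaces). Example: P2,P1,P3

Answer: P3,P2,P4,P1

Derivation:
t=0-3: P1@Q0 runs 3, rem=7, quantum used, demote→Q1. Q0=[P2,P3,P4] Q1=[P1] Q2=[]
t=3-4: P2@Q0 runs 1, rem=9, I/O yield, promote→Q0. Q0=[P3,P4,P2] Q1=[P1] Q2=[]
t=4-6: P3@Q0 runs 2, rem=8, I/O yield, promote→Q0. Q0=[P4,P2,P3] Q1=[P1] Q2=[]
t=6-7: P4@Q0 runs 1, rem=12, I/O yield, promote→Q0. Q0=[P2,P3,P4] Q1=[P1] Q2=[]
t=7-8: P2@Q0 runs 1, rem=8, I/O yield, promote→Q0. Q0=[P3,P4,P2] Q1=[P1] Q2=[]
t=8-10: P3@Q0 runs 2, rem=6, I/O yield, promote→Q0. Q0=[P4,P2,P3] Q1=[P1] Q2=[]
t=10-11: P4@Q0 runs 1, rem=11, I/O yield, promote→Q0. Q0=[P2,P3,P4] Q1=[P1] Q2=[]
t=11-12: P2@Q0 runs 1, rem=7, I/O yield, promote→Q0. Q0=[P3,P4,P2] Q1=[P1] Q2=[]
t=12-14: P3@Q0 runs 2, rem=4, I/O yield, promote→Q0. Q0=[P4,P2,P3] Q1=[P1] Q2=[]
t=14-15: P4@Q0 runs 1, rem=10, I/O yield, promote→Q0. Q0=[P2,P3,P4] Q1=[P1] Q2=[]
t=15-16: P2@Q0 runs 1, rem=6, I/O yield, promote→Q0. Q0=[P3,P4,P2] Q1=[P1] Q2=[]
t=16-18: P3@Q0 runs 2, rem=2, I/O yield, promote→Q0. Q0=[P4,P2,P3] Q1=[P1] Q2=[]
t=18-19: P4@Q0 runs 1, rem=9, I/O yield, promote→Q0. Q0=[P2,P3,P4] Q1=[P1] Q2=[]
t=19-20: P2@Q0 runs 1, rem=5, I/O yield, promote→Q0. Q0=[P3,P4,P2] Q1=[P1] Q2=[]
t=20-22: P3@Q0 runs 2, rem=0, completes. Q0=[P4,P2] Q1=[P1] Q2=[]
t=22-23: P4@Q0 runs 1, rem=8, I/O yield, promote→Q0. Q0=[P2,P4] Q1=[P1] Q2=[]
t=23-24: P2@Q0 runs 1, rem=4, I/O yield, promote→Q0. Q0=[P4,P2] Q1=[P1] Q2=[]
t=24-25: P4@Q0 runs 1, rem=7, I/O yield, promote→Q0. Q0=[P2,P4] Q1=[P1] Q2=[]
t=25-26: P2@Q0 runs 1, rem=3, I/O yield, promote→Q0. Q0=[P4,P2] Q1=[P1] Q2=[]
t=26-27: P4@Q0 runs 1, rem=6, I/O yield, promote→Q0. Q0=[P2,P4] Q1=[P1] Q2=[]
t=27-28: P2@Q0 runs 1, rem=2, I/O yield, promote→Q0. Q0=[P4,P2] Q1=[P1] Q2=[]
t=28-29: P4@Q0 runs 1, rem=5, I/O yield, promote→Q0. Q0=[P2,P4] Q1=[P1] Q2=[]
t=29-30: P2@Q0 runs 1, rem=1, I/O yield, promote→Q0. Q0=[P4,P2] Q1=[P1] Q2=[]
t=30-31: P4@Q0 runs 1, rem=4, I/O yield, promote→Q0. Q0=[P2,P4] Q1=[P1] Q2=[]
t=31-32: P2@Q0 runs 1, rem=0, completes. Q0=[P4] Q1=[P1] Q2=[]
t=32-33: P4@Q0 runs 1, rem=3, I/O yield, promote→Q0. Q0=[P4] Q1=[P1] Q2=[]
t=33-34: P4@Q0 runs 1, rem=2, I/O yield, promote→Q0. Q0=[P4] Q1=[P1] Q2=[]
t=34-35: P4@Q0 runs 1, rem=1, I/O yield, promote→Q0. Q0=[P4] Q1=[P1] Q2=[]
t=35-36: P4@Q0 runs 1, rem=0, completes. Q0=[] Q1=[P1] Q2=[]
t=36-42: P1@Q1 runs 6, rem=1, quantum used, demote→Q2. Q0=[] Q1=[] Q2=[P1]
t=42-43: P1@Q2 runs 1, rem=0, completes. Q0=[] Q1=[] Q2=[]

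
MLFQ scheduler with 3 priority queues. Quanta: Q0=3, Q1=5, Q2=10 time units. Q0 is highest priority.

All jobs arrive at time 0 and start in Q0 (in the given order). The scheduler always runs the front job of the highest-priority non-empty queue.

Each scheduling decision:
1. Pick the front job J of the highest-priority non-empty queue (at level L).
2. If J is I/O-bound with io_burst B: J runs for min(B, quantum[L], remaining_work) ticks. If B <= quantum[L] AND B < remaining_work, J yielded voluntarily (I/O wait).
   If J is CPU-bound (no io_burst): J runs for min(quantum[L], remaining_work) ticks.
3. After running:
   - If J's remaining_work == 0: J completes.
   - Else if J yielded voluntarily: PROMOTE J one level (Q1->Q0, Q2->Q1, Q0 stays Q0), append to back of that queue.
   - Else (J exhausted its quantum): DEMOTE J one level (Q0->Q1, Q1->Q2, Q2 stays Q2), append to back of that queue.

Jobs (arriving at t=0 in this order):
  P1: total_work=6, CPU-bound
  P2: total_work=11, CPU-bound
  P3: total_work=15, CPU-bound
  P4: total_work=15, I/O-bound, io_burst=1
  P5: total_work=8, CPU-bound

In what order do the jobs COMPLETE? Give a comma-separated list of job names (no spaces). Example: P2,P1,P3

Answer: P4,P1,P5,P2,P3

Derivation:
t=0-3: P1@Q0 runs 3, rem=3, quantum used, demote→Q1. Q0=[P2,P3,P4,P5] Q1=[P1] Q2=[]
t=3-6: P2@Q0 runs 3, rem=8, quantum used, demote→Q1. Q0=[P3,P4,P5] Q1=[P1,P2] Q2=[]
t=6-9: P3@Q0 runs 3, rem=12, quantum used, demote→Q1. Q0=[P4,P5] Q1=[P1,P2,P3] Q2=[]
t=9-10: P4@Q0 runs 1, rem=14, I/O yield, promote→Q0. Q0=[P5,P4] Q1=[P1,P2,P3] Q2=[]
t=10-13: P5@Q0 runs 3, rem=5, quantum used, demote→Q1. Q0=[P4] Q1=[P1,P2,P3,P5] Q2=[]
t=13-14: P4@Q0 runs 1, rem=13, I/O yield, promote→Q0. Q0=[P4] Q1=[P1,P2,P3,P5] Q2=[]
t=14-15: P4@Q0 runs 1, rem=12, I/O yield, promote→Q0. Q0=[P4] Q1=[P1,P2,P3,P5] Q2=[]
t=15-16: P4@Q0 runs 1, rem=11, I/O yield, promote→Q0. Q0=[P4] Q1=[P1,P2,P3,P5] Q2=[]
t=16-17: P4@Q0 runs 1, rem=10, I/O yield, promote→Q0. Q0=[P4] Q1=[P1,P2,P3,P5] Q2=[]
t=17-18: P4@Q0 runs 1, rem=9, I/O yield, promote→Q0. Q0=[P4] Q1=[P1,P2,P3,P5] Q2=[]
t=18-19: P4@Q0 runs 1, rem=8, I/O yield, promote→Q0. Q0=[P4] Q1=[P1,P2,P3,P5] Q2=[]
t=19-20: P4@Q0 runs 1, rem=7, I/O yield, promote→Q0. Q0=[P4] Q1=[P1,P2,P3,P5] Q2=[]
t=20-21: P4@Q0 runs 1, rem=6, I/O yield, promote→Q0. Q0=[P4] Q1=[P1,P2,P3,P5] Q2=[]
t=21-22: P4@Q0 runs 1, rem=5, I/O yield, promote→Q0. Q0=[P4] Q1=[P1,P2,P3,P5] Q2=[]
t=22-23: P4@Q0 runs 1, rem=4, I/O yield, promote→Q0. Q0=[P4] Q1=[P1,P2,P3,P5] Q2=[]
t=23-24: P4@Q0 runs 1, rem=3, I/O yield, promote→Q0. Q0=[P4] Q1=[P1,P2,P3,P5] Q2=[]
t=24-25: P4@Q0 runs 1, rem=2, I/O yield, promote→Q0. Q0=[P4] Q1=[P1,P2,P3,P5] Q2=[]
t=25-26: P4@Q0 runs 1, rem=1, I/O yield, promote→Q0. Q0=[P4] Q1=[P1,P2,P3,P5] Q2=[]
t=26-27: P4@Q0 runs 1, rem=0, completes. Q0=[] Q1=[P1,P2,P3,P5] Q2=[]
t=27-30: P1@Q1 runs 3, rem=0, completes. Q0=[] Q1=[P2,P3,P5] Q2=[]
t=30-35: P2@Q1 runs 5, rem=3, quantum used, demote→Q2. Q0=[] Q1=[P3,P5] Q2=[P2]
t=35-40: P3@Q1 runs 5, rem=7, quantum used, demote→Q2. Q0=[] Q1=[P5] Q2=[P2,P3]
t=40-45: P5@Q1 runs 5, rem=0, completes. Q0=[] Q1=[] Q2=[P2,P3]
t=45-48: P2@Q2 runs 3, rem=0, completes. Q0=[] Q1=[] Q2=[P3]
t=48-55: P3@Q2 runs 7, rem=0, completes. Q0=[] Q1=[] Q2=[]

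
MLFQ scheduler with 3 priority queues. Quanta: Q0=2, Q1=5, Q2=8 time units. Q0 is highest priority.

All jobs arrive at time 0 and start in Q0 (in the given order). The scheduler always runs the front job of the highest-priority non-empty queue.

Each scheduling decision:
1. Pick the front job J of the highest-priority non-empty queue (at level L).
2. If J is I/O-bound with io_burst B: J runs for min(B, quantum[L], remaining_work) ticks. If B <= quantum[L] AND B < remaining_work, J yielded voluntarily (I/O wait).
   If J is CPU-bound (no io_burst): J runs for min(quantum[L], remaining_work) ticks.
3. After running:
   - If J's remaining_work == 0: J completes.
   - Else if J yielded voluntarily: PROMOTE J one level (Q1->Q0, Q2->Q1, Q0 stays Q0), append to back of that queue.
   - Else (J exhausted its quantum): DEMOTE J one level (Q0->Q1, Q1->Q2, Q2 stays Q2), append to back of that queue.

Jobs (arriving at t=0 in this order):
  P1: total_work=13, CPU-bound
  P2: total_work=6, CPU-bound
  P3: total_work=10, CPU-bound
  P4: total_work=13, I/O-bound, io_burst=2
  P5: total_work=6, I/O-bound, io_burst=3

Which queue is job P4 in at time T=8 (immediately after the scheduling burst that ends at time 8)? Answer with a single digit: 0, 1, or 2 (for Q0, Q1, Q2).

Answer: 0

Derivation:
t=0-2: P1@Q0 runs 2, rem=11, quantum used, demote→Q1. Q0=[P2,P3,P4,P5] Q1=[P1] Q2=[]
t=2-4: P2@Q0 runs 2, rem=4, quantum used, demote→Q1. Q0=[P3,P4,P5] Q1=[P1,P2] Q2=[]
t=4-6: P3@Q0 runs 2, rem=8, quantum used, demote→Q1. Q0=[P4,P5] Q1=[P1,P2,P3] Q2=[]
t=6-8: P4@Q0 runs 2, rem=11, I/O yield, promote→Q0. Q0=[P5,P4] Q1=[P1,P2,P3] Q2=[]
t=8-10: P5@Q0 runs 2, rem=4, quantum used, demote→Q1. Q0=[P4] Q1=[P1,P2,P3,P5] Q2=[]
t=10-12: P4@Q0 runs 2, rem=9, I/O yield, promote→Q0. Q0=[P4] Q1=[P1,P2,P3,P5] Q2=[]
t=12-14: P4@Q0 runs 2, rem=7, I/O yield, promote→Q0. Q0=[P4] Q1=[P1,P2,P3,P5] Q2=[]
t=14-16: P4@Q0 runs 2, rem=5, I/O yield, promote→Q0. Q0=[P4] Q1=[P1,P2,P3,P5] Q2=[]
t=16-18: P4@Q0 runs 2, rem=3, I/O yield, promote→Q0. Q0=[P4] Q1=[P1,P2,P3,P5] Q2=[]
t=18-20: P4@Q0 runs 2, rem=1, I/O yield, promote→Q0. Q0=[P4] Q1=[P1,P2,P3,P5] Q2=[]
t=20-21: P4@Q0 runs 1, rem=0, completes. Q0=[] Q1=[P1,P2,P3,P5] Q2=[]
t=21-26: P1@Q1 runs 5, rem=6, quantum used, demote→Q2. Q0=[] Q1=[P2,P3,P5] Q2=[P1]
t=26-30: P2@Q1 runs 4, rem=0, completes. Q0=[] Q1=[P3,P5] Q2=[P1]
t=30-35: P3@Q1 runs 5, rem=3, quantum used, demote→Q2. Q0=[] Q1=[P5] Q2=[P1,P3]
t=35-38: P5@Q1 runs 3, rem=1, I/O yield, promote→Q0. Q0=[P5] Q1=[] Q2=[P1,P3]
t=38-39: P5@Q0 runs 1, rem=0, completes. Q0=[] Q1=[] Q2=[P1,P3]
t=39-45: P1@Q2 runs 6, rem=0, completes. Q0=[] Q1=[] Q2=[P3]
t=45-48: P3@Q2 runs 3, rem=0, completes. Q0=[] Q1=[] Q2=[]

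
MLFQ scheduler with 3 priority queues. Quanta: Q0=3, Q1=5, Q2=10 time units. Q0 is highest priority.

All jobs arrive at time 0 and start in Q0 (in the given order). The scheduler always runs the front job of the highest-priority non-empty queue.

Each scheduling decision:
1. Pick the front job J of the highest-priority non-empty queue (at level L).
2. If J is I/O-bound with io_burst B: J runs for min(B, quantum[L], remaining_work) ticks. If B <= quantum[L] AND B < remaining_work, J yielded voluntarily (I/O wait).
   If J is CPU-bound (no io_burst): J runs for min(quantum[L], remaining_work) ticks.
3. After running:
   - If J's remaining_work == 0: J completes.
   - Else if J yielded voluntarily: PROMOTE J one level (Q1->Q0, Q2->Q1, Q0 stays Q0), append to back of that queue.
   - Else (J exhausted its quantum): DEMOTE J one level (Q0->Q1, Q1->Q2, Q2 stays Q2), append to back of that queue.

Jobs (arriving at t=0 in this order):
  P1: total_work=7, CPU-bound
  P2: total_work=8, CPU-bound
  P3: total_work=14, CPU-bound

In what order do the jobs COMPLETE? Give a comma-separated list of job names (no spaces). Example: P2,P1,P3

t=0-3: P1@Q0 runs 3, rem=4, quantum used, demote→Q1. Q0=[P2,P3] Q1=[P1] Q2=[]
t=3-6: P2@Q0 runs 3, rem=5, quantum used, demote→Q1. Q0=[P3] Q1=[P1,P2] Q2=[]
t=6-9: P3@Q0 runs 3, rem=11, quantum used, demote→Q1. Q0=[] Q1=[P1,P2,P3] Q2=[]
t=9-13: P1@Q1 runs 4, rem=0, completes. Q0=[] Q1=[P2,P3] Q2=[]
t=13-18: P2@Q1 runs 5, rem=0, completes. Q0=[] Q1=[P3] Q2=[]
t=18-23: P3@Q1 runs 5, rem=6, quantum used, demote→Q2. Q0=[] Q1=[] Q2=[P3]
t=23-29: P3@Q2 runs 6, rem=0, completes. Q0=[] Q1=[] Q2=[]

Answer: P1,P2,P3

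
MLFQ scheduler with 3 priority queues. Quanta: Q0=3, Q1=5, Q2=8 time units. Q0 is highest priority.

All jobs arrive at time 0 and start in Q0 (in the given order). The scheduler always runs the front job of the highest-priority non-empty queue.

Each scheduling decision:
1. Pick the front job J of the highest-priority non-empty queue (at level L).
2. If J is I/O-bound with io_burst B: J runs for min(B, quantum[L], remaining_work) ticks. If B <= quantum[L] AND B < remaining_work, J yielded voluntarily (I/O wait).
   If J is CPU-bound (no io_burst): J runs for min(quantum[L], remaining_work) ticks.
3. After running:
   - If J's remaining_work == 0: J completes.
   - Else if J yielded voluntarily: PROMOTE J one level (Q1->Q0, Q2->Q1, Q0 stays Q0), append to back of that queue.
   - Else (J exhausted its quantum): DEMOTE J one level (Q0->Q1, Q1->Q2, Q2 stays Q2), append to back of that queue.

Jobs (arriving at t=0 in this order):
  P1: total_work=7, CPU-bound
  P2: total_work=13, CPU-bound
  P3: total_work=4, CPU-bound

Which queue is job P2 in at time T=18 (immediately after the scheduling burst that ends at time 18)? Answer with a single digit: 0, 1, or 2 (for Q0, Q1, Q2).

Answer: 2

Derivation:
t=0-3: P1@Q0 runs 3, rem=4, quantum used, demote→Q1. Q0=[P2,P3] Q1=[P1] Q2=[]
t=3-6: P2@Q0 runs 3, rem=10, quantum used, demote→Q1. Q0=[P3] Q1=[P1,P2] Q2=[]
t=6-9: P3@Q0 runs 3, rem=1, quantum used, demote→Q1. Q0=[] Q1=[P1,P2,P3] Q2=[]
t=9-13: P1@Q1 runs 4, rem=0, completes. Q0=[] Q1=[P2,P3] Q2=[]
t=13-18: P2@Q1 runs 5, rem=5, quantum used, demote→Q2. Q0=[] Q1=[P3] Q2=[P2]
t=18-19: P3@Q1 runs 1, rem=0, completes. Q0=[] Q1=[] Q2=[P2]
t=19-24: P2@Q2 runs 5, rem=0, completes. Q0=[] Q1=[] Q2=[]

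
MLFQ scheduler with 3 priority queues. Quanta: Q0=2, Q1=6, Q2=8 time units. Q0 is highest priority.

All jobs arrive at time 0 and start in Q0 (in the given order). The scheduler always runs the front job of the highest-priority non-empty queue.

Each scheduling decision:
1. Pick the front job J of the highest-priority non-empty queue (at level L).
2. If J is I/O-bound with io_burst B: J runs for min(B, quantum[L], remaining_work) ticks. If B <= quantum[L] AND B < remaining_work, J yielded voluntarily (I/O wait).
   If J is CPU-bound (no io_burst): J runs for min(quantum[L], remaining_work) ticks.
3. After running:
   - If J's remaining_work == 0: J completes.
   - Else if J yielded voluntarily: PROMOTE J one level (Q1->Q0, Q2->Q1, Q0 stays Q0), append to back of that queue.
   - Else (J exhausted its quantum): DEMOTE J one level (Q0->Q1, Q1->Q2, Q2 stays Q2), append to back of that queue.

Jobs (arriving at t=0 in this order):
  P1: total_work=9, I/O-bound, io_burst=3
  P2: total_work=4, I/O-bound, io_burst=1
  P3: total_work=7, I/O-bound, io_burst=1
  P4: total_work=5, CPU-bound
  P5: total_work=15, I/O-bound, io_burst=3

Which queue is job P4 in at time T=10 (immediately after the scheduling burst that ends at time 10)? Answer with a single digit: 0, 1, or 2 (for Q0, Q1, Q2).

Answer: 1

Derivation:
t=0-2: P1@Q0 runs 2, rem=7, quantum used, demote→Q1. Q0=[P2,P3,P4,P5] Q1=[P1] Q2=[]
t=2-3: P2@Q0 runs 1, rem=3, I/O yield, promote→Q0. Q0=[P3,P4,P5,P2] Q1=[P1] Q2=[]
t=3-4: P3@Q0 runs 1, rem=6, I/O yield, promote→Q0. Q0=[P4,P5,P2,P3] Q1=[P1] Q2=[]
t=4-6: P4@Q0 runs 2, rem=3, quantum used, demote→Q1. Q0=[P5,P2,P3] Q1=[P1,P4] Q2=[]
t=6-8: P5@Q0 runs 2, rem=13, quantum used, demote→Q1. Q0=[P2,P3] Q1=[P1,P4,P5] Q2=[]
t=8-9: P2@Q0 runs 1, rem=2, I/O yield, promote→Q0. Q0=[P3,P2] Q1=[P1,P4,P5] Q2=[]
t=9-10: P3@Q0 runs 1, rem=5, I/O yield, promote→Q0. Q0=[P2,P3] Q1=[P1,P4,P5] Q2=[]
t=10-11: P2@Q0 runs 1, rem=1, I/O yield, promote→Q0. Q0=[P3,P2] Q1=[P1,P4,P5] Q2=[]
t=11-12: P3@Q0 runs 1, rem=4, I/O yield, promote→Q0. Q0=[P2,P3] Q1=[P1,P4,P5] Q2=[]
t=12-13: P2@Q0 runs 1, rem=0, completes. Q0=[P3] Q1=[P1,P4,P5] Q2=[]
t=13-14: P3@Q0 runs 1, rem=3, I/O yield, promote→Q0. Q0=[P3] Q1=[P1,P4,P5] Q2=[]
t=14-15: P3@Q0 runs 1, rem=2, I/O yield, promote→Q0. Q0=[P3] Q1=[P1,P4,P5] Q2=[]
t=15-16: P3@Q0 runs 1, rem=1, I/O yield, promote→Q0. Q0=[P3] Q1=[P1,P4,P5] Q2=[]
t=16-17: P3@Q0 runs 1, rem=0, completes. Q0=[] Q1=[P1,P4,P5] Q2=[]
t=17-20: P1@Q1 runs 3, rem=4, I/O yield, promote→Q0. Q0=[P1] Q1=[P4,P5] Q2=[]
t=20-22: P1@Q0 runs 2, rem=2, quantum used, demote→Q1. Q0=[] Q1=[P4,P5,P1] Q2=[]
t=22-25: P4@Q1 runs 3, rem=0, completes. Q0=[] Q1=[P5,P1] Q2=[]
t=25-28: P5@Q1 runs 3, rem=10, I/O yield, promote→Q0. Q0=[P5] Q1=[P1] Q2=[]
t=28-30: P5@Q0 runs 2, rem=8, quantum used, demote→Q1. Q0=[] Q1=[P1,P5] Q2=[]
t=30-32: P1@Q1 runs 2, rem=0, completes. Q0=[] Q1=[P5] Q2=[]
t=32-35: P5@Q1 runs 3, rem=5, I/O yield, promote→Q0. Q0=[P5] Q1=[] Q2=[]
t=35-37: P5@Q0 runs 2, rem=3, quantum used, demote→Q1. Q0=[] Q1=[P5] Q2=[]
t=37-40: P5@Q1 runs 3, rem=0, completes. Q0=[] Q1=[] Q2=[]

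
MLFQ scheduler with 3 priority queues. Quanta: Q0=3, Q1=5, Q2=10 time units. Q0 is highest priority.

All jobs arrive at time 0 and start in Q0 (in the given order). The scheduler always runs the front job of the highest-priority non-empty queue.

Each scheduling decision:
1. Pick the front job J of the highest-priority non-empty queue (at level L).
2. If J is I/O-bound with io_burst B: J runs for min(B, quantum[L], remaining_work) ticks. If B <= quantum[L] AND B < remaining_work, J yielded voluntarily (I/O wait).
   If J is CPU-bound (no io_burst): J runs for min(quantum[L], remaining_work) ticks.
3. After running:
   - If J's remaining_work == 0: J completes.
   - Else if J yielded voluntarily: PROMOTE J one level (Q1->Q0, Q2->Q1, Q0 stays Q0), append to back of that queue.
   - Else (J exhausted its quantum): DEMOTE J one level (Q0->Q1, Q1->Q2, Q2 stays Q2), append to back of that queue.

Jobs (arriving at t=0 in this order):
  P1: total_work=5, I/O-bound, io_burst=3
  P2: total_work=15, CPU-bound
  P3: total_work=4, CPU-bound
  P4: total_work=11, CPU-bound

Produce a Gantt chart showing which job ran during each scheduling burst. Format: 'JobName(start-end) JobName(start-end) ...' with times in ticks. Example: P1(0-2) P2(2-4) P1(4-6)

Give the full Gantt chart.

t=0-3: P1@Q0 runs 3, rem=2, I/O yield, promote→Q0. Q0=[P2,P3,P4,P1] Q1=[] Q2=[]
t=3-6: P2@Q0 runs 3, rem=12, quantum used, demote→Q1. Q0=[P3,P4,P1] Q1=[P2] Q2=[]
t=6-9: P3@Q0 runs 3, rem=1, quantum used, demote→Q1. Q0=[P4,P1] Q1=[P2,P3] Q2=[]
t=9-12: P4@Q0 runs 3, rem=8, quantum used, demote→Q1. Q0=[P1] Q1=[P2,P3,P4] Q2=[]
t=12-14: P1@Q0 runs 2, rem=0, completes. Q0=[] Q1=[P2,P3,P4] Q2=[]
t=14-19: P2@Q1 runs 5, rem=7, quantum used, demote→Q2. Q0=[] Q1=[P3,P4] Q2=[P2]
t=19-20: P3@Q1 runs 1, rem=0, completes. Q0=[] Q1=[P4] Q2=[P2]
t=20-25: P4@Q1 runs 5, rem=3, quantum used, demote→Q2. Q0=[] Q1=[] Q2=[P2,P4]
t=25-32: P2@Q2 runs 7, rem=0, completes. Q0=[] Q1=[] Q2=[P4]
t=32-35: P4@Q2 runs 3, rem=0, completes. Q0=[] Q1=[] Q2=[]

Answer: P1(0-3) P2(3-6) P3(6-9) P4(9-12) P1(12-14) P2(14-19) P3(19-20) P4(20-25) P2(25-32) P4(32-35)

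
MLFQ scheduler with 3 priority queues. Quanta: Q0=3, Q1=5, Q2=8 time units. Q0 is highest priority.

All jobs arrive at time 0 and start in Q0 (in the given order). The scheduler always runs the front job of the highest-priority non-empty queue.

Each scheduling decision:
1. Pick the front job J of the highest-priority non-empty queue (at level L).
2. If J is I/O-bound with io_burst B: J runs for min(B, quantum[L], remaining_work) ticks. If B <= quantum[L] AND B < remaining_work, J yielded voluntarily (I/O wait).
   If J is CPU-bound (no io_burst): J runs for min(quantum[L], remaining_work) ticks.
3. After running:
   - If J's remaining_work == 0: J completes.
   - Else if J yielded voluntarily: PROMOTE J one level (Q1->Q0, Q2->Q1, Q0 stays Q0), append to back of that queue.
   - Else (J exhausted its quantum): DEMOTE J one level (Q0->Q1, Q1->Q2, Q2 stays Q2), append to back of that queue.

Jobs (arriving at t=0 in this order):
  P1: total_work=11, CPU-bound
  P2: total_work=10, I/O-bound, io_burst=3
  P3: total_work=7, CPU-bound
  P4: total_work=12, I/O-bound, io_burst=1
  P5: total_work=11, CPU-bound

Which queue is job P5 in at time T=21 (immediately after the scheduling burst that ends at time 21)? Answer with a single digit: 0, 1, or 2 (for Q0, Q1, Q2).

t=0-3: P1@Q0 runs 3, rem=8, quantum used, demote→Q1. Q0=[P2,P3,P4,P5] Q1=[P1] Q2=[]
t=3-6: P2@Q0 runs 3, rem=7, I/O yield, promote→Q0. Q0=[P3,P4,P5,P2] Q1=[P1] Q2=[]
t=6-9: P3@Q0 runs 3, rem=4, quantum used, demote→Q1. Q0=[P4,P5,P2] Q1=[P1,P3] Q2=[]
t=9-10: P4@Q0 runs 1, rem=11, I/O yield, promote→Q0. Q0=[P5,P2,P4] Q1=[P1,P3] Q2=[]
t=10-13: P5@Q0 runs 3, rem=8, quantum used, demote→Q1. Q0=[P2,P4] Q1=[P1,P3,P5] Q2=[]
t=13-16: P2@Q0 runs 3, rem=4, I/O yield, promote→Q0. Q0=[P4,P2] Q1=[P1,P3,P5] Q2=[]
t=16-17: P4@Q0 runs 1, rem=10, I/O yield, promote→Q0. Q0=[P2,P4] Q1=[P1,P3,P5] Q2=[]
t=17-20: P2@Q0 runs 3, rem=1, I/O yield, promote→Q0. Q0=[P4,P2] Q1=[P1,P3,P5] Q2=[]
t=20-21: P4@Q0 runs 1, rem=9, I/O yield, promote→Q0. Q0=[P2,P4] Q1=[P1,P3,P5] Q2=[]
t=21-22: P2@Q0 runs 1, rem=0, completes. Q0=[P4] Q1=[P1,P3,P5] Q2=[]
t=22-23: P4@Q0 runs 1, rem=8, I/O yield, promote→Q0. Q0=[P4] Q1=[P1,P3,P5] Q2=[]
t=23-24: P4@Q0 runs 1, rem=7, I/O yield, promote→Q0. Q0=[P4] Q1=[P1,P3,P5] Q2=[]
t=24-25: P4@Q0 runs 1, rem=6, I/O yield, promote→Q0. Q0=[P4] Q1=[P1,P3,P5] Q2=[]
t=25-26: P4@Q0 runs 1, rem=5, I/O yield, promote→Q0. Q0=[P4] Q1=[P1,P3,P5] Q2=[]
t=26-27: P4@Q0 runs 1, rem=4, I/O yield, promote→Q0. Q0=[P4] Q1=[P1,P3,P5] Q2=[]
t=27-28: P4@Q0 runs 1, rem=3, I/O yield, promote→Q0. Q0=[P4] Q1=[P1,P3,P5] Q2=[]
t=28-29: P4@Q0 runs 1, rem=2, I/O yield, promote→Q0. Q0=[P4] Q1=[P1,P3,P5] Q2=[]
t=29-30: P4@Q0 runs 1, rem=1, I/O yield, promote→Q0. Q0=[P4] Q1=[P1,P3,P5] Q2=[]
t=30-31: P4@Q0 runs 1, rem=0, completes. Q0=[] Q1=[P1,P3,P5] Q2=[]
t=31-36: P1@Q1 runs 5, rem=3, quantum used, demote→Q2. Q0=[] Q1=[P3,P5] Q2=[P1]
t=36-40: P3@Q1 runs 4, rem=0, completes. Q0=[] Q1=[P5] Q2=[P1]
t=40-45: P5@Q1 runs 5, rem=3, quantum used, demote→Q2. Q0=[] Q1=[] Q2=[P1,P5]
t=45-48: P1@Q2 runs 3, rem=0, completes. Q0=[] Q1=[] Q2=[P5]
t=48-51: P5@Q2 runs 3, rem=0, completes. Q0=[] Q1=[] Q2=[]

Answer: 1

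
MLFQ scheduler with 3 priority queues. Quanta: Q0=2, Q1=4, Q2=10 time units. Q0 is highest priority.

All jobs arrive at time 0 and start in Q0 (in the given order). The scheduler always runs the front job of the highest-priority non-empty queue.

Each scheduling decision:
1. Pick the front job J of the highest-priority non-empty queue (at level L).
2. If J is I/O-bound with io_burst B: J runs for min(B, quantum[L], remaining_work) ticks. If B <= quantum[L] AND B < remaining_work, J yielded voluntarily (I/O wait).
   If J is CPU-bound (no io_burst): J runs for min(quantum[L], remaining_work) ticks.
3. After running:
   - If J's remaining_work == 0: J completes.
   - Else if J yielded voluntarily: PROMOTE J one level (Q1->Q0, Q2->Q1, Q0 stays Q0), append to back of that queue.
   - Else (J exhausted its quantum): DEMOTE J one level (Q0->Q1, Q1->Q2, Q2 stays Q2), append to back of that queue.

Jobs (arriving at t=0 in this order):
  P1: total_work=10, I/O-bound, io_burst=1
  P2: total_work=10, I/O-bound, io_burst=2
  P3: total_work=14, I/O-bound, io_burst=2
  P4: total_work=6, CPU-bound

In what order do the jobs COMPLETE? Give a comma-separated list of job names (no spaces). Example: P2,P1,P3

Answer: P2,P3,P1,P4

Derivation:
t=0-1: P1@Q0 runs 1, rem=9, I/O yield, promote→Q0. Q0=[P2,P3,P4,P1] Q1=[] Q2=[]
t=1-3: P2@Q0 runs 2, rem=8, I/O yield, promote→Q0. Q0=[P3,P4,P1,P2] Q1=[] Q2=[]
t=3-5: P3@Q0 runs 2, rem=12, I/O yield, promote→Q0. Q0=[P4,P1,P2,P3] Q1=[] Q2=[]
t=5-7: P4@Q0 runs 2, rem=4, quantum used, demote→Q1. Q0=[P1,P2,P3] Q1=[P4] Q2=[]
t=7-8: P1@Q0 runs 1, rem=8, I/O yield, promote→Q0. Q0=[P2,P3,P1] Q1=[P4] Q2=[]
t=8-10: P2@Q0 runs 2, rem=6, I/O yield, promote→Q0. Q0=[P3,P1,P2] Q1=[P4] Q2=[]
t=10-12: P3@Q0 runs 2, rem=10, I/O yield, promote→Q0. Q0=[P1,P2,P3] Q1=[P4] Q2=[]
t=12-13: P1@Q0 runs 1, rem=7, I/O yield, promote→Q0. Q0=[P2,P3,P1] Q1=[P4] Q2=[]
t=13-15: P2@Q0 runs 2, rem=4, I/O yield, promote→Q0. Q0=[P3,P1,P2] Q1=[P4] Q2=[]
t=15-17: P3@Q0 runs 2, rem=8, I/O yield, promote→Q0. Q0=[P1,P2,P3] Q1=[P4] Q2=[]
t=17-18: P1@Q0 runs 1, rem=6, I/O yield, promote→Q0. Q0=[P2,P3,P1] Q1=[P4] Q2=[]
t=18-20: P2@Q0 runs 2, rem=2, I/O yield, promote→Q0. Q0=[P3,P1,P2] Q1=[P4] Q2=[]
t=20-22: P3@Q0 runs 2, rem=6, I/O yield, promote→Q0. Q0=[P1,P2,P3] Q1=[P4] Q2=[]
t=22-23: P1@Q0 runs 1, rem=5, I/O yield, promote→Q0. Q0=[P2,P3,P1] Q1=[P4] Q2=[]
t=23-25: P2@Q0 runs 2, rem=0, completes. Q0=[P3,P1] Q1=[P4] Q2=[]
t=25-27: P3@Q0 runs 2, rem=4, I/O yield, promote→Q0. Q0=[P1,P3] Q1=[P4] Q2=[]
t=27-28: P1@Q0 runs 1, rem=4, I/O yield, promote→Q0. Q0=[P3,P1] Q1=[P4] Q2=[]
t=28-30: P3@Q0 runs 2, rem=2, I/O yield, promote→Q0. Q0=[P1,P3] Q1=[P4] Q2=[]
t=30-31: P1@Q0 runs 1, rem=3, I/O yield, promote→Q0. Q0=[P3,P1] Q1=[P4] Q2=[]
t=31-33: P3@Q0 runs 2, rem=0, completes. Q0=[P1] Q1=[P4] Q2=[]
t=33-34: P1@Q0 runs 1, rem=2, I/O yield, promote→Q0. Q0=[P1] Q1=[P4] Q2=[]
t=34-35: P1@Q0 runs 1, rem=1, I/O yield, promote→Q0. Q0=[P1] Q1=[P4] Q2=[]
t=35-36: P1@Q0 runs 1, rem=0, completes. Q0=[] Q1=[P4] Q2=[]
t=36-40: P4@Q1 runs 4, rem=0, completes. Q0=[] Q1=[] Q2=[]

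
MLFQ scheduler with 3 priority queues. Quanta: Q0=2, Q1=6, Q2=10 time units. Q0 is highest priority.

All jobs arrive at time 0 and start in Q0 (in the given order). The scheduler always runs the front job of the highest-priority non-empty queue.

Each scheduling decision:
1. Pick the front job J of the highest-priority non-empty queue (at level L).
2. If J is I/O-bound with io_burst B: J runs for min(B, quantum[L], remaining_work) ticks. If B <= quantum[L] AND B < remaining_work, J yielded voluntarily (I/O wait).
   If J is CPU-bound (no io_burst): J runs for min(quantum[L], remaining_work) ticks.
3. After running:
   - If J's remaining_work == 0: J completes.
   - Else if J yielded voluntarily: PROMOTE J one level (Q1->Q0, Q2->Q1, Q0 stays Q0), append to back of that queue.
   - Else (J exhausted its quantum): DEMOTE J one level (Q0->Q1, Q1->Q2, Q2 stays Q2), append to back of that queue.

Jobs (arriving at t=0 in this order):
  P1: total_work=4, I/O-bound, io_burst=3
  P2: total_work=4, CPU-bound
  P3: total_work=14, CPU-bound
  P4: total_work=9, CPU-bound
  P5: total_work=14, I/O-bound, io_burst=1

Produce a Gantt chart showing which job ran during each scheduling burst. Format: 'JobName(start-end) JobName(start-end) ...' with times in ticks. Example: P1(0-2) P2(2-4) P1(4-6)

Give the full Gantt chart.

Answer: P1(0-2) P2(2-4) P3(4-6) P4(6-8) P5(8-9) P5(9-10) P5(10-11) P5(11-12) P5(12-13) P5(13-14) P5(14-15) P5(15-16) P5(16-17) P5(17-18) P5(18-19) P5(19-20) P5(20-21) P5(21-22) P1(22-24) P2(24-26) P3(26-32) P4(32-38) P3(38-44) P4(44-45)

Derivation:
t=0-2: P1@Q0 runs 2, rem=2, quantum used, demote→Q1. Q0=[P2,P3,P4,P5] Q1=[P1] Q2=[]
t=2-4: P2@Q0 runs 2, rem=2, quantum used, demote→Q1. Q0=[P3,P4,P5] Q1=[P1,P2] Q2=[]
t=4-6: P3@Q0 runs 2, rem=12, quantum used, demote→Q1. Q0=[P4,P5] Q1=[P1,P2,P3] Q2=[]
t=6-8: P4@Q0 runs 2, rem=7, quantum used, demote→Q1. Q0=[P5] Q1=[P1,P2,P3,P4] Q2=[]
t=8-9: P5@Q0 runs 1, rem=13, I/O yield, promote→Q0. Q0=[P5] Q1=[P1,P2,P3,P4] Q2=[]
t=9-10: P5@Q0 runs 1, rem=12, I/O yield, promote→Q0. Q0=[P5] Q1=[P1,P2,P3,P4] Q2=[]
t=10-11: P5@Q0 runs 1, rem=11, I/O yield, promote→Q0. Q0=[P5] Q1=[P1,P2,P3,P4] Q2=[]
t=11-12: P5@Q0 runs 1, rem=10, I/O yield, promote→Q0. Q0=[P5] Q1=[P1,P2,P3,P4] Q2=[]
t=12-13: P5@Q0 runs 1, rem=9, I/O yield, promote→Q0. Q0=[P5] Q1=[P1,P2,P3,P4] Q2=[]
t=13-14: P5@Q0 runs 1, rem=8, I/O yield, promote→Q0. Q0=[P5] Q1=[P1,P2,P3,P4] Q2=[]
t=14-15: P5@Q0 runs 1, rem=7, I/O yield, promote→Q0. Q0=[P5] Q1=[P1,P2,P3,P4] Q2=[]
t=15-16: P5@Q0 runs 1, rem=6, I/O yield, promote→Q0. Q0=[P5] Q1=[P1,P2,P3,P4] Q2=[]
t=16-17: P5@Q0 runs 1, rem=5, I/O yield, promote→Q0. Q0=[P5] Q1=[P1,P2,P3,P4] Q2=[]
t=17-18: P5@Q0 runs 1, rem=4, I/O yield, promote→Q0. Q0=[P5] Q1=[P1,P2,P3,P4] Q2=[]
t=18-19: P5@Q0 runs 1, rem=3, I/O yield, promote→Q0. Q0=[P5] Q1=[P1,P2,P3,P4] Q2=[]
t=19-20: P5@Q0 runs 1, rem=2, I/O yield, promote→Q0. Q0=[P5] Q1=[P1,P2,P3,P4] Q2=[]
t=20-21: P5@Q0 runs 1, rem=1, I/O yield, promote→Q0. Q0=[P5] Q1=[P1,P2,P3,P4] Q2=[]
t=21-22: P5@Q0 runs 1, rem=0, completes. Q0=[] Q1=[P1,P2,P3,P4] Q2=[]
t=22-24: P1@Q1 runs 2, rem=0, completes. Q0=[] Q1=[P2,P3,P4] Q2=[]
t=24-26: P2@Q1 runs 2, rem=0, completes. Q0=[] Q1=[P3,P4] Q2=[]
t=26-32: P3@Q1 runs 6, rem=6, quantum used, demote→Q2. Q0=[] Q1=[P4] Q2=[P3]
t=32-38: P4@Q1 runs 6, rem=1, quantum used, demote→Q2. Q0=[] Q1=[] Q2=[P3,P4]
t=38-44: P3@Q2 runs 6, rem=0, completes. Q0=[] Q1=[] Q2=[P4]
t=44-45: P4@Q2 runs 1, rem=0, completes. Q0=[] Q1=[] Q2=[]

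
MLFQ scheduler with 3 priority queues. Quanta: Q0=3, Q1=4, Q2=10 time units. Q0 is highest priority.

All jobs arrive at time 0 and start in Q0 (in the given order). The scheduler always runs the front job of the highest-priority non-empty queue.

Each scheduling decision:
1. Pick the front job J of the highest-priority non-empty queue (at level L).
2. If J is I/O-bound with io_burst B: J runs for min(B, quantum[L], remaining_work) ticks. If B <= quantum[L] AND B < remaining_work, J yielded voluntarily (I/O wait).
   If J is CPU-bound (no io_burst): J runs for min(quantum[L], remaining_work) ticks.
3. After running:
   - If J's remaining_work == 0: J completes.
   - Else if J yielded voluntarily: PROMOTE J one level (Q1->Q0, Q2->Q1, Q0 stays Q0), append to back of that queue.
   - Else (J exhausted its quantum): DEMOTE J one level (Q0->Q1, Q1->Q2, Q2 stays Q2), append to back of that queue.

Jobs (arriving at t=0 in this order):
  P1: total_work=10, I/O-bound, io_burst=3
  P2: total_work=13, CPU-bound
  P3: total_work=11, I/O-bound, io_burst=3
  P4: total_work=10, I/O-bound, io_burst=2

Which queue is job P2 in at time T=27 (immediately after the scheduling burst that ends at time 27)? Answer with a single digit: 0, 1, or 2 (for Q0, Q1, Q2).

t=0-3: P1@Q0 runs 3, rem=7, I/O yield, promote→Q0. Q0=[P2,P3,P4,P1] Q1=[] Q2=[]
t=3-6: P2@Q0 runs 3, rem=10, quantum used, demote→Q1. Q0=[P3,P4,P1] Q1=[P2] Q2=[]
t=6-9: P3@Q0 runs 3, rem=8, I/O yield, promote→Q0. Q0=[P4,P1,P3] Q1=[P2] Q2=[]
t=9-11: P4@Q0 runs 2, rem=8, I/O yield, promote→Q0. Q0=[P1,P3,P4] Q1=[P2] Q2=[]
t=11-14: P1@Q0 runs 3, rem=4, I/O yield, promote→Q0. Q0=[P3,P4,P1] Q1=[P2] Q2=[]
t=14-17: P3@Q0 runs 3, rem=5, I/O yield, promote→Q0. Q0=[P4,P1,P3] Q1=[P2] Q2=[]
t=17-19: P4@Q0 runs 2, rem=6, I/O yield, promote→Q0. Q0=[P1,P3,P4] Q1=[P2] Q2=[]
t=19-22: P1@Q0 runs 3, rem=1, I/O yield, promote→Q0. Q0=[P3,P4,P1] Q1=[P2] Q2=[]
t=22-25: P3@Q0 runs 3, rem=2, I/O yield, promote→Q0. Q0=[P4,P1,P3] Q1=[P2] Q2=[]
t=25-27: P4@Q0 runs 2, rem=4, I/O yield, promote→Q0. Q0=[P1,P3,P4] Q1=[P2] Q2=[]
t=27-28: P1@Q0 runs 1, rem=0, completes. Q0=[P3,P4] Q1=[P2] Q2=[]
t=28-30: P3@Q0 runs 2, rem=0, completes. Q0=[P4] Q1=[P2] Q2=[]
t=30-32: P4@Q0 runs 2, rem=2, I/O yield, promote→Q0. Q0=[P4] Q1=[P2] Q2=[]
t=32-34: P4@Q0 runs 2, rem=0, completes. Q0=[] Q1=[P2] Q2=[]
t=34-38: P2@Q1 runs 4, rem=6, quantum used, demote→Q2. Q0=[] Q1=[] Q2=[P2]
t=38-44: P2@Q2 runs 6, rem=0, completes. Q0=[] Q1=[] Q2=[]

Answer: 1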